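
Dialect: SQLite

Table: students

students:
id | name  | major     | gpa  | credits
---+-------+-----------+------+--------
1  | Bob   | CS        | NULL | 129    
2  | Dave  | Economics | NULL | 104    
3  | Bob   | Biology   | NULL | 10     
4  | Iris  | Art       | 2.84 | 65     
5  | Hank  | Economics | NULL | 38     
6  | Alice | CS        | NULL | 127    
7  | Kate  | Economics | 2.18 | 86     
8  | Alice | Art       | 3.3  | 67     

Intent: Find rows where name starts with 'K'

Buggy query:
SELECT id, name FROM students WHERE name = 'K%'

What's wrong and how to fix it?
Bug: Wildcards only work with LIKE; '=' treats '%' as a literal character

Fix: Replace '=' with LIKE so 'K%' is treated as a pattern

Corrected query:
SELECT id, name FROM students WHERE name LIKE 'K%'

Result:
id | name
---+-----
7  | Kate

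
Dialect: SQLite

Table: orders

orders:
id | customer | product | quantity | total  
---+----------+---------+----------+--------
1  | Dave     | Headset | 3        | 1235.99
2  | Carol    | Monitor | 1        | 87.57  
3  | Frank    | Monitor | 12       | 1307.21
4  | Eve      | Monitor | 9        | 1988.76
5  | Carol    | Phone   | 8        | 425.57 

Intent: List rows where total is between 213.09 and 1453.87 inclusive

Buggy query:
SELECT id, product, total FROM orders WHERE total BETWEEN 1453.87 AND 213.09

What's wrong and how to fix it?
Bug: BETWEEN expects the lower bound first; with 1453.87 AND 213.09 the range is empty

Fix: Write BETWEEN 213.09 AND 1453.87

Corrected query:
SELECT id, product, total FROM orders WHERE total BETWEEN 213.09 AND 1453.87

Result:
id | product | total  
---+---------+--------
1  | Headset | 1235.99
3  | Monitor | 1307.21
5  | Phone   | 425.57 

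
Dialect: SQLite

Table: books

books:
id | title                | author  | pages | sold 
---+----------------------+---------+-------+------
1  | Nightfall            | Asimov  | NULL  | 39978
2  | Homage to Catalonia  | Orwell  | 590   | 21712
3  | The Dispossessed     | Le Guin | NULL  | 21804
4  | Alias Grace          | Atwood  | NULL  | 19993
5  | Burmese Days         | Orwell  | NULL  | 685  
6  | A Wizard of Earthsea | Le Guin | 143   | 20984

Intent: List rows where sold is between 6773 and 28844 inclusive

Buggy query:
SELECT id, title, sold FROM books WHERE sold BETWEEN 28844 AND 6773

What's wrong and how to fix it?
Bug: BETWEEN expects the lower bound first; with 28844 AND 6773 the range is empty

Fix: Write BETWEEN 6773 AND 28844

Corrected query:
SELECT id, title, sold FROM books WHERE sold BETWEEN 6773 AND 28844

Result:
id | title                | sold 
---+----------------------+------
2  | Homage to Catalonia  | 21712
3  | The Dispossessed     | 21804
4  | Alias Grace          | 19993
6  | A Wizard of Earthsea | 20984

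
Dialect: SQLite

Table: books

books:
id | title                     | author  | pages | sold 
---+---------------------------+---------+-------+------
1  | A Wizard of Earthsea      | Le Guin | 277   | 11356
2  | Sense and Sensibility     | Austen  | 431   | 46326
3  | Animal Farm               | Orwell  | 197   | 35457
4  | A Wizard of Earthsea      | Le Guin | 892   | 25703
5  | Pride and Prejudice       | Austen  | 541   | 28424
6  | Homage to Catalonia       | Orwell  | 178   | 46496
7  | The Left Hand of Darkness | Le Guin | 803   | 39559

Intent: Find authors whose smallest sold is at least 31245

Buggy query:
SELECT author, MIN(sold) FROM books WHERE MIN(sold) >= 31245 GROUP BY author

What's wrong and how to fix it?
Bug: MIN() in WHERE is a misuse of aggregate

Fix: Use HAVING for the per-group MIN condition

Corrected query:
SELECT author, MIN(sold) FROM books GROUP BY author HAVING MIN(sold) >= 31245

Result:
author | MIN(sold)
-------+----------
Orwell | 35457    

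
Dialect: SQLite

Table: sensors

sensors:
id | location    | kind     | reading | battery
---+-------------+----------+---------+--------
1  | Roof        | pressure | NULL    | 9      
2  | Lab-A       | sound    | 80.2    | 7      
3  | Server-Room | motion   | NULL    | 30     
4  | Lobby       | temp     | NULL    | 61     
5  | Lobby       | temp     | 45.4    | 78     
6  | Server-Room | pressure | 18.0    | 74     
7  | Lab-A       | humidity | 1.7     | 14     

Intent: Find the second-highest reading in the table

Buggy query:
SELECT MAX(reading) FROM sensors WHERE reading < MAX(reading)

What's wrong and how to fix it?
Bug: The inner MAX is an aggregate inside WHERE, which is not allowed

Fix: Put the inner MAX in a scalar subquery

Corrected query:
SELECT MAX(reading) FROM sensors WHERE reading < (SELECT MAX(reading) FROM sensors)

Result:
MAX(reading)
------------
45.4        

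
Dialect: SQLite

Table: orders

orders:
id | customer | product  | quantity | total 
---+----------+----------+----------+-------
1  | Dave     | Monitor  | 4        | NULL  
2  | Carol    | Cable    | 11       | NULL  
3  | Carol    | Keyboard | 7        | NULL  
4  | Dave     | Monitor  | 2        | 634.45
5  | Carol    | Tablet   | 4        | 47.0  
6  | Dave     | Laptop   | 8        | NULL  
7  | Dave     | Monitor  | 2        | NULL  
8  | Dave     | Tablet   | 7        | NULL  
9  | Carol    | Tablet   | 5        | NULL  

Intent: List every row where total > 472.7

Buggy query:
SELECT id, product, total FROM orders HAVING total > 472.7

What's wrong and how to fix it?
Bug: HAVING filters the output of aggregation, but this query has no GROUP BY and no aggregate functions, so SQLite rejects it (HAVING clause on a non-aggregate query); the condition here is per row

Fix: Use WHERE for row-level filtering

Corrected query:
SELECT id, product, total FROM orders WHERE total > 472.7

Result:
id | product | total 
---+---------+-------
4  | Monitor | 634.45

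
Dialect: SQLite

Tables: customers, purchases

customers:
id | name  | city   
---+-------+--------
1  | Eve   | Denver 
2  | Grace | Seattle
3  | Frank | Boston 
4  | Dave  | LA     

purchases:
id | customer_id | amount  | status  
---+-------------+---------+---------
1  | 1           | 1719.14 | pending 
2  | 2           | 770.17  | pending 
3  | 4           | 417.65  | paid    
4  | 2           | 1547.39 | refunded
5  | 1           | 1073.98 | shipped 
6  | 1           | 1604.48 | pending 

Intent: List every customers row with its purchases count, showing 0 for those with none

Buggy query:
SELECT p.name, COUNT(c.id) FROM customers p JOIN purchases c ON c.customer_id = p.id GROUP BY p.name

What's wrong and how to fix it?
Bug: An inner join excludes parents with zero children

Fix: Use LEFT JOIN so parents without children still appear (COUNT(c.id) gives 0)

Corrected query:
SELECT p.name, COUNT(c.id) FROM customers p LEFT JOIN purchases c ON c.customer_id = p.id GROUP BY p.name

Result:
name  | COUNT(c.id)
------+------------
Dave  | 1          
Eve   | 3          
Frank | 0          
Grace | 2          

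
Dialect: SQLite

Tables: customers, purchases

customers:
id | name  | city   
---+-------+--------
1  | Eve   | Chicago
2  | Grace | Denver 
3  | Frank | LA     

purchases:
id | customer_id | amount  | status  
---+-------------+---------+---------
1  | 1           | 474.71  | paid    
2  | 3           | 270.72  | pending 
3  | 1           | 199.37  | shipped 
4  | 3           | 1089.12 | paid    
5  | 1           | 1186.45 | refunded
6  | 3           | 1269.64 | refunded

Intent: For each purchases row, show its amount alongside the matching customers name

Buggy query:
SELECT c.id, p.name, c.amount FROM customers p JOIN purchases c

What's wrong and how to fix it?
Bug: JOIN with no ON clause produces a cartesian product; every purchases row pairs with every customers row

Fix: Add ON c.customer_id = p.id to the JOIN

Corrected query:
SELECT c.id, p.name, c.amount FROM customers p JOIN purchases c ON c.customer_id = p.id

Result:
id | name  | amount 
---+-------+--------
1  | Eve   | 474.71 
2  | Frank | 270.72 
3  | Eve   | 199.37 
4  | Frank | 1089.12
5  | Eve   | 1186.45
6  | Frank | 1269.64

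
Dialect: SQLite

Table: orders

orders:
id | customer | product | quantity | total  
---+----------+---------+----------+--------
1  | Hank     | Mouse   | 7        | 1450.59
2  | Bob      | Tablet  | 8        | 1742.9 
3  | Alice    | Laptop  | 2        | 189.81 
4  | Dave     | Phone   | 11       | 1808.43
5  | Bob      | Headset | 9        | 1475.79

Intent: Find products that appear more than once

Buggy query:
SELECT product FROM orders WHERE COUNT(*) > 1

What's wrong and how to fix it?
Bug: WHERE can't reference COUNT(*); aggregates are computed after WHERE

Fix: GROUP BY product, then filter groups with HAVING COUNT(*) > 1

Corrected query:
SELECT product FROM orders GROUP BY product HAVING COUNT(*) > 1

Result:
(no rows)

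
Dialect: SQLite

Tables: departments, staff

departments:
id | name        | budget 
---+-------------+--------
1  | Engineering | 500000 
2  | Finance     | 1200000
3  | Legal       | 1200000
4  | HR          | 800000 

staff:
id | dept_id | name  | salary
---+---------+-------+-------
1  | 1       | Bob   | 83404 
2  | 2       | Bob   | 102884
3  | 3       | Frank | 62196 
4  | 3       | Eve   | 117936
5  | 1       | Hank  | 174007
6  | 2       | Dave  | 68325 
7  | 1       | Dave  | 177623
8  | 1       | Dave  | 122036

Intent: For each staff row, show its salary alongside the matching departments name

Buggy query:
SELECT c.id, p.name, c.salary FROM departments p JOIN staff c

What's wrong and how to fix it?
Bug: Missing join condition: each staff row is matched to all departments rows instead of just its own

Fix: Add ON c.dept_id = p.id to the JOIN

Corrected query:
SELECT c.id, p.name, c.salary FROM departments p JOIN staff c ON c.dept_id = p.id

Result:
id | name        | salary
---+-------------+-------
1  | Engineering | 83404 
2  | Finance     | 102884
3  | Legal       | 62196 
4  | Legal       | 117936
5  | Engineering | 174007
6  | Finance     | 68325 
7  | Engineering | 177623
8  | Engineering | 122036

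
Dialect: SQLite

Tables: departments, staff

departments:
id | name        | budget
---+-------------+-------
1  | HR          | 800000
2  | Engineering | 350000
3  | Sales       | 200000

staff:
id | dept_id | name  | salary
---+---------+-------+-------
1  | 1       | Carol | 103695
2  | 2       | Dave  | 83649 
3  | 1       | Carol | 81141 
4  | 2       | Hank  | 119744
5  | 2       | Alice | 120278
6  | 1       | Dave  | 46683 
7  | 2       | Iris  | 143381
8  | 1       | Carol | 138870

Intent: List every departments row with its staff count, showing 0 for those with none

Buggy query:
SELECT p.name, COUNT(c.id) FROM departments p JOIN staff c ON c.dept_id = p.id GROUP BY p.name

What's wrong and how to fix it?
Bug: INNER JOIN drops departments rows that have no matching staff rows

Fix: Use LEFT JOIN so parents without children still appear (COUNT(c.id) gives 0)

Corrected query:
SELECT p.name, COUNT(c.id) FROM departments p LEFT JOIN staff c ON c.dept_id = p.id GROUP BY p.name

Result:
name        | COUNT(c.id)
------------+------------
Engineering | 4          
HR          | 4          
Sales       | 0          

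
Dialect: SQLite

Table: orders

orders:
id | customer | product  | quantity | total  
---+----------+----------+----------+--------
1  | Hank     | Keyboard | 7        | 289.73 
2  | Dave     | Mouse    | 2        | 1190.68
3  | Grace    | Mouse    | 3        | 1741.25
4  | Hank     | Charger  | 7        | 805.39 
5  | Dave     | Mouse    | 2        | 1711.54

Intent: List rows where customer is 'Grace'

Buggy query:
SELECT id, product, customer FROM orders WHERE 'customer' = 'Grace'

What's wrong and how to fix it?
Bug: Single quotes denote string literals in SQL; the column name is being compared as a constant string

Fix: Remove the quotes around the column name (or use double quotes for an identifier)

Corrected query:
SELECT id, product, customer FROM orders WHERE customer = 'Grace'

Result:
id | product | customer
---+---------+---------
3  | Mouse   | Grace   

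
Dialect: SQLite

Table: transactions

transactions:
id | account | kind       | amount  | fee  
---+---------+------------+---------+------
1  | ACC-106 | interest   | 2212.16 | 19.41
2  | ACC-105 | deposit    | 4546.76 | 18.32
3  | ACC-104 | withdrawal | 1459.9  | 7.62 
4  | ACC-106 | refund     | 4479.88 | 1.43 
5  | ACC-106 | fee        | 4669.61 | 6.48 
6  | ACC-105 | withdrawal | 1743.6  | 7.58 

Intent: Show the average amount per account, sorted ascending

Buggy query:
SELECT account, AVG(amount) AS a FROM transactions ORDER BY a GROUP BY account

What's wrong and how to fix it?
Bug: ORDER BY appears before GROUP BY; SQL clause order requires GROUP BY first

Fix: Reorder: SELECT … FROM … GROUP BY … ORDER BY …

Corrected query:
SELECT account, AVG(amount) AS a FROM transactions GROUP BY account ORDER BY a

Result:
account | a          
--------+------------
ACC-104 | 1459.9     
ACC-105 | 3145.18    
ACC-106 | 3787.216667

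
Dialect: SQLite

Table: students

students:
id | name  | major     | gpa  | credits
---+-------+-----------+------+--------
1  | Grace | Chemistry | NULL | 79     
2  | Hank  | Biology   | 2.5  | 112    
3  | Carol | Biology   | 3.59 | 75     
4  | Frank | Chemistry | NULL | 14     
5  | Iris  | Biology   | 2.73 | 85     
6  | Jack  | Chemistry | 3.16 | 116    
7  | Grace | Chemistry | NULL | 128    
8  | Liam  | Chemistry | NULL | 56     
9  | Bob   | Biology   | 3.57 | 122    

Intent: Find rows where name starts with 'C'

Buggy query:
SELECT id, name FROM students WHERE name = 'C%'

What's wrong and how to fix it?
Bug: Wildcards only work with LIKE; '=' treats '%' as a literal character

Fix: Replace '=' with LIKE so 'C%' is treated as a pattern

Corrected query:
SELECT id, name FROM students WHERE name LIKE 'C%'

Result:
id | name 
---+------
3  | Carol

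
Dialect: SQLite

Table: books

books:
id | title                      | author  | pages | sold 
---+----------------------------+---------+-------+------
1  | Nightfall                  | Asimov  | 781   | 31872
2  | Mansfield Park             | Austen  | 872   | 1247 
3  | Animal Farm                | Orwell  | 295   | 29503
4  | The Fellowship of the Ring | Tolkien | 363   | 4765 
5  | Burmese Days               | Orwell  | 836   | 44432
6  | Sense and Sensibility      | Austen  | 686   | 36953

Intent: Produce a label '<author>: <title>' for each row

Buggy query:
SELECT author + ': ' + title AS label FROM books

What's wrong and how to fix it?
Bug: SQLite uses || for string concatenation; + coerces text to numbers (yielding 0)

Fix: Use the || operator for string concatenation

Corrected query:
SELECT author || ': ' || title AS label FROM books

Result:
label                              
-----------------------------------
Asimov: Nightfall                  
Austen: Mansfield Park             
Orwell: Animal Farm                
Tolkien: The Fellowship of the Ring
Orwell: Burmese Days               
Austen: Sense and Sensibility      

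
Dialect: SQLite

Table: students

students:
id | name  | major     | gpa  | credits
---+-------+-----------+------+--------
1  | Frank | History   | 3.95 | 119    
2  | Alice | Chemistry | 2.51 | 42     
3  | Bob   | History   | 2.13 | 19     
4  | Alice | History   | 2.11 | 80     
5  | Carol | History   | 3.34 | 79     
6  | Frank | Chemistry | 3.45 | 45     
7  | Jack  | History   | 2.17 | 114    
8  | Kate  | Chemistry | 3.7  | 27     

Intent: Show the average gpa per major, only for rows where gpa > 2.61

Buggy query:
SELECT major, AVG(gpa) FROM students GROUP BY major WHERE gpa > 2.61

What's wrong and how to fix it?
Bug: WHERE cannot follow GROUP BY

Fix: Move the WHERE clause before GROUP BY

Corrected query:
SELECT major, AVG(gpa) FROM students WHERE gpa > 2.61 GROUP BY major

Result:
major     | AVG(gpa)
----------+---------
Chemistry | 3.575   
History   | 3.645   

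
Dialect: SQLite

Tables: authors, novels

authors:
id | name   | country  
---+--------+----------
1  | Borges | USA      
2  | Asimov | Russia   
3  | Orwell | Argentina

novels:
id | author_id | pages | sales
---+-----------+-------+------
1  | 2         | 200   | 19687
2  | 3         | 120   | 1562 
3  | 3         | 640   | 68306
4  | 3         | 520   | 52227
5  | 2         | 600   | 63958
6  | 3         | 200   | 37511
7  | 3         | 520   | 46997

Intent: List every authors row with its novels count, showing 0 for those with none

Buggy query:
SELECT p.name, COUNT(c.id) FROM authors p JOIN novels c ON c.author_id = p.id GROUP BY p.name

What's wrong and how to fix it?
Bug: INNER JOIN drops authors rows that have no matching novels rows

Fix: Use LEFT JOIN so parents without children still appear (COUNT(c.id) gives 0)

Corrected query:
SELECT p.name, COUNT(c.id) FROM authors p LEFT JOIN novels c ON c.author_id = p.id GROUP BY p.name

Result:
name   | COUNT(c.id)
-------+------------
Asimov | 2          
Borges | 0          
Orwell | 5          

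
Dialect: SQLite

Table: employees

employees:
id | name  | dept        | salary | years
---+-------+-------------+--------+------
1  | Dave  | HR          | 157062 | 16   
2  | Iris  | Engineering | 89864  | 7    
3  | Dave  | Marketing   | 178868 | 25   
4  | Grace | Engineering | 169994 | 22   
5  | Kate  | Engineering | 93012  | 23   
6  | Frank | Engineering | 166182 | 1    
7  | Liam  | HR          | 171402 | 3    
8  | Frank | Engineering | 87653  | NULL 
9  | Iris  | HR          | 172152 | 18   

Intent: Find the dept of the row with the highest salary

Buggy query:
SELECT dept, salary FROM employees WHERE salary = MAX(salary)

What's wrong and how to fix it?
Bug: WHERE is evaluated per row; an aggregate over the whole table isn't defined there

Fix: Wrap MAX in a scalar subquery so WHERE compares against a single value

Corrected query:
SELECT dept, salary FROM employees WHERE salary = (SELECT MAX(salary) FROM employees)

Result:
dept      | salary
----------+-------
Marketing | 178868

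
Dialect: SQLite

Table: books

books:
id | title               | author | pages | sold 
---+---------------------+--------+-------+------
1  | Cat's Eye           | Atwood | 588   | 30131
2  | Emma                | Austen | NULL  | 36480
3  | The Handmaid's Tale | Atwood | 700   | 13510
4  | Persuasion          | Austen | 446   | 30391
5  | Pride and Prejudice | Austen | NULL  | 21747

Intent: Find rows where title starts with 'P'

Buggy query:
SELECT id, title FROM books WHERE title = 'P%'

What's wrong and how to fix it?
Bug: Wildcards only work with LIKE; '=' treats '%' as a literal character

Fix: Replace '=' with LIKE so 'P%' is treated as a pattern

Corrected query:
SELECT id, title FROM books WHERE title LIKE 'P%'

Result:
id | title              
---+--------------------
4  | Persuasion         
5  | Pride and Prejudice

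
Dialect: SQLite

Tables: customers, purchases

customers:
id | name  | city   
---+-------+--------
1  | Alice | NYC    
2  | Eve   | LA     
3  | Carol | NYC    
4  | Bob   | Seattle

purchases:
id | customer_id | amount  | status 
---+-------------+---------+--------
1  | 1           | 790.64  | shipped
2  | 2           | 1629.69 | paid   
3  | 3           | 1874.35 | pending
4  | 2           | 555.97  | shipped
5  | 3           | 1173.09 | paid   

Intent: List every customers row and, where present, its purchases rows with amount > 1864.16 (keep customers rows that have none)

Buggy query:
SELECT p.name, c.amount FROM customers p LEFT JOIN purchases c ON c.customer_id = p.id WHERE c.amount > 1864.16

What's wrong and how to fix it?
Bug: A WHERE condition on the right-hand table after LEFT JOIN drops unmatched parents

Fix: Move the right-table condition into the ON clause so unmatched parents are kept

Corrected query:
SELECT p.name, c.amount FROM customers p LEFT JOIN purchases c ON c.customer_id = p.id AND c.amount > 1864.16

Result:
name  | amount 
------+--------
Alice | NULL   
Eve   | NULL   
Carol | 1874.35
Bob   | NULL   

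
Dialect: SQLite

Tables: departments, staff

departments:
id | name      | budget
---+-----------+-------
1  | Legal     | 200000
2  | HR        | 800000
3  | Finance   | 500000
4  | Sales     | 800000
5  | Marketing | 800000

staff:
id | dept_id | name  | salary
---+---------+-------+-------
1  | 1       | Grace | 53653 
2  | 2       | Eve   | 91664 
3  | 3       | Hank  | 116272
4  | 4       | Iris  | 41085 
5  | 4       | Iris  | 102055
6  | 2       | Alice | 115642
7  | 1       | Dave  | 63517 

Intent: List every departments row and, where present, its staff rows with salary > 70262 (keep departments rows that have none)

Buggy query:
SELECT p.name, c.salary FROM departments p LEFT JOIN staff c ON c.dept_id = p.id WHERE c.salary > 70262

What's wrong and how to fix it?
Bug: A WHERE condition on the right-hand table after LEFT JOIN drops unmatched parents

Fix: Put 'c.salary > 70262' in the JOIN's ON clause instead of WHERE

Corrected query:
SELECT p.name, c.salary FROM departments p LEFT JOIN staff c ON c.dept_id = p.id AND c.salary > 70262

Result:
name      | salary
----------+-------
Legal     | NULL  
HR        | 91664 
HR        | 115642
Finance   | 116272
Sales     | 102055
Marketing | NULL  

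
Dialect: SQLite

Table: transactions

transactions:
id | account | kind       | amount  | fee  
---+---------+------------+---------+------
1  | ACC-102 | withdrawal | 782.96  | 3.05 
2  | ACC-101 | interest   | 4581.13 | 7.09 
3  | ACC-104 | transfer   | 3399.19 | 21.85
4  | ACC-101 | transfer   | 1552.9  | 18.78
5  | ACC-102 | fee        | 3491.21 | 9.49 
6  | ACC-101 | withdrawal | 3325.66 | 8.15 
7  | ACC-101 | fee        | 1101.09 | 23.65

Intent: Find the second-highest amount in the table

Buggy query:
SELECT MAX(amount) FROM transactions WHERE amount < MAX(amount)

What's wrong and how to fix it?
Bug: The inner MAX is an aggregate inside WHERE, which is not allowed

Fix: Compute the overall MAX in a subquery, then take MAX of rows below it

Corrected query:
SELECT MAX(amount) FROM transactions WHERE amount < (SELECT MAX(amount) FROM transactions)

Result:
MAX(amount)
-----------
3491.21    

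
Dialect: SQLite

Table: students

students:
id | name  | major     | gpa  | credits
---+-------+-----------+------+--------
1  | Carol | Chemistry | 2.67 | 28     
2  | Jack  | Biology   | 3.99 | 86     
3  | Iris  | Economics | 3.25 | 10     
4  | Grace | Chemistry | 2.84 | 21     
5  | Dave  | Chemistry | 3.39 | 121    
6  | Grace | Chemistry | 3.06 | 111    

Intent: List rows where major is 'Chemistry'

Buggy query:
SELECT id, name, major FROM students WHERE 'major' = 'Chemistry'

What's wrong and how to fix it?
Bug: Single quotes denote string literals in SQL; the column name is being compared as a constant string

Fix: Remove the quotes around the column name (or use double quotes for an identifier)

Corrected query:
SELECT id, name, major FROM students WHERE major = 'Chemistry'

Result:
id | name  | major    
---+-------+----------
1  | Carol | Chemistry
4  | Grace | Chemistry
5  | Dave  | Chemistry
6  | Grace | Chemistry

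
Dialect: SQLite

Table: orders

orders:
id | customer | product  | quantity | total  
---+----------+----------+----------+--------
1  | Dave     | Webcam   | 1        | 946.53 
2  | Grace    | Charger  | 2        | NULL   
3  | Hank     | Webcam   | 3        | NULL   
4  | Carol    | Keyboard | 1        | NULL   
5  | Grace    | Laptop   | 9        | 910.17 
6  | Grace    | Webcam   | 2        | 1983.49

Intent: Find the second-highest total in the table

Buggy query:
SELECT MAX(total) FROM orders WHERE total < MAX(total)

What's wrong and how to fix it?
Bug: MAX(total) on the right of the comparison is an aggregate-in-WHERE error

Fix: Compute the overall MAX in a subquery, then take MAX of rows below it

Corrected query:
SELECT MAX(total) FROM orders WHERE total < (SELECT MAX(total) FROM orders)

Result:
MAX(total)
----------
946.53    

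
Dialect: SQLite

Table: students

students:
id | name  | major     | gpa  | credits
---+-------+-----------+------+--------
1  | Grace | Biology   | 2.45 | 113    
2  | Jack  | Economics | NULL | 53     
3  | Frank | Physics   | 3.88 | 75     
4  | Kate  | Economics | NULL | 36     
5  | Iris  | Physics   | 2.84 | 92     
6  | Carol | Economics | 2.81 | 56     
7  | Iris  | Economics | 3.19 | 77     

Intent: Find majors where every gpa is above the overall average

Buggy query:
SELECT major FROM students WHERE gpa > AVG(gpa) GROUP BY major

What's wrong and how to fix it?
Bug: WHERE evaluates per row before aggregation, so AVG() is unavailable

Fix: Compute the overall average in a scalar subquery and compare each group's MIN against it in HAVING

Corrected query:
SELECT major FROM students GROUP BY major HAVING MIN(gpa) > (SELECT AVG(gpa) FROM students)

Result:
(no rows)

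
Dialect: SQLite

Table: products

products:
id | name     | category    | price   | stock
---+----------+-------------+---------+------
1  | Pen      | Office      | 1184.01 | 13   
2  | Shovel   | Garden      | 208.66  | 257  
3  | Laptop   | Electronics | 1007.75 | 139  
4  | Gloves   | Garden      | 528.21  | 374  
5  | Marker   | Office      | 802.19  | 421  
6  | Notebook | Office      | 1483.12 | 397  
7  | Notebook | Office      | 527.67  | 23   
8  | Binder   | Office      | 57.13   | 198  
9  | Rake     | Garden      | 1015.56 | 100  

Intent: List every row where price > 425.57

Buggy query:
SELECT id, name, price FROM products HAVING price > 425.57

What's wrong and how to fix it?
Bug: HAVING filters the output of aggregation, but this query has no GROUP BY and no aggregate functions, so SQLite rejects it (HAVING clause on a non-aggregate query); the condition here is per row

Fix: Use WHERE for row-level filtering

Corrected query:
SELECT id, name, price FROM products WHERE price > 425.57

Result:
id | name     | price  
---+----------+--------
1  | Pen      | 1184.01
3  | Laptop   | 1007.75
4  | Gloves   | 528.21 
5  | Marker   | 802.19 
6  | Notebook | 1483.12
7  | Notebook | 527.67 
9  | Rake     | 1015.56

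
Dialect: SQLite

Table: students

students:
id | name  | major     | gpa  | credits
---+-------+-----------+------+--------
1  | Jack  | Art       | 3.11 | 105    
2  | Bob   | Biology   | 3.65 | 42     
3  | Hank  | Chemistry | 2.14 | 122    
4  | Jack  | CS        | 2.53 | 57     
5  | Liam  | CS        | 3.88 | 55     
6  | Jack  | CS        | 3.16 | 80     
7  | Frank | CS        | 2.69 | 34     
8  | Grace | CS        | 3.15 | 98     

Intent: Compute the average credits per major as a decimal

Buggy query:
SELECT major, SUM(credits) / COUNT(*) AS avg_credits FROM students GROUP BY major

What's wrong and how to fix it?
Bug: Both operands are integers, so '/' performs integer division and truncates

Fix: Multiply by 1.0 (or CAST to REAL) to force floating-point division

Corrected query:
SELECT major, SUM(credits) * 1.0 / COUNT(*) AS avg_credits FROM students GROUP BY major

Result:
major     | avg_credits
----------+------------
Art       | 105        
Biology   | 42         
CS        | 64.8       
Chemistry | 122        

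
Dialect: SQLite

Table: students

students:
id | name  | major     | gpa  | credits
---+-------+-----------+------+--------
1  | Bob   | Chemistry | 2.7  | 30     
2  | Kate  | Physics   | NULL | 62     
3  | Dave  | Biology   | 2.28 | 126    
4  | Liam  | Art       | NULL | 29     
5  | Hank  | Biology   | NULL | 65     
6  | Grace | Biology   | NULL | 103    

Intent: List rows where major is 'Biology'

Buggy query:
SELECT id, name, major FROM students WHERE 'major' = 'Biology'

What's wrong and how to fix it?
Bug: 'major' in single quotes is a string literal, not the column; the comparison is literal-vs-literal and never true

Fix: Remove the quotes around the column name (or use double quotes for an identifier)

Corrected query:
SELECT id, name, major FROM students WHERE major = 'Biology'

Result:
id | name  | major  
---+-------+--------
3  | Dave  | Biology
5  | Hank  | Biology
6  | Grace | Biology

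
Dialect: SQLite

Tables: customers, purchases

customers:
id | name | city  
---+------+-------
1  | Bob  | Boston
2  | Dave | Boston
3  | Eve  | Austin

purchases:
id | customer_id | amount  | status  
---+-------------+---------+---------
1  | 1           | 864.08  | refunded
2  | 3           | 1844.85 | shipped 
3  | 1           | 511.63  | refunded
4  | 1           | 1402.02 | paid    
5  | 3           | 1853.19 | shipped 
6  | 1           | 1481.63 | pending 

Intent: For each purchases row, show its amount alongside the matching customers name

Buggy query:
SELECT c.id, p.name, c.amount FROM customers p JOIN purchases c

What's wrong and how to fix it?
Bug: JOIN with no ON clause produces a cartesian product; every purchases row pairs with every customers row

Fix: Specify the join condition linking the foreign key to the parent id

Corrected query:
SELECT c.id, p.name, c.amount FROM customers p JOIN purchases c ON c.customer_id = p.id

Result:
id | name | amount 
---+------+--------
1  | Bob  | 864.08 
2  | Eve  | 1844.85
3  | Bob  | 511.63 
4  | Bob  | 1402.02
5  | Eve  | 1853.19
6  | Bob  | 1481.63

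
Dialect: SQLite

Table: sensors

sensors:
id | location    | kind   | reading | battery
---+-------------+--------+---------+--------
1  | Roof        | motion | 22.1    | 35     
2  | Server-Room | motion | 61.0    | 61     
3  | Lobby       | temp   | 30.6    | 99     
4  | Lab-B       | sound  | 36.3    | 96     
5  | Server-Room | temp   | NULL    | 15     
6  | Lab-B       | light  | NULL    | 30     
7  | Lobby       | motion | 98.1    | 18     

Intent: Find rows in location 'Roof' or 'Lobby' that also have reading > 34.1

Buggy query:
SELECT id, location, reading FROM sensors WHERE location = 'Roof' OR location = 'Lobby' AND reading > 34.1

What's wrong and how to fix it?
Bug: AND binds tighter than OR, so this parses as location = 'Roof' OR (location = 'Lobby' AND reading > 34.1)

Fix: Add parentheses around the OR so the AND applies to both alternatives

Corrected query:
SELECT id, location, reading FROM sensors WHERE (location = 'Roof' OR location = 'Lobby') AND reading > 34.1

Result:
id | location | reading
---+----------+--------
7  | Lobby    | 98.1   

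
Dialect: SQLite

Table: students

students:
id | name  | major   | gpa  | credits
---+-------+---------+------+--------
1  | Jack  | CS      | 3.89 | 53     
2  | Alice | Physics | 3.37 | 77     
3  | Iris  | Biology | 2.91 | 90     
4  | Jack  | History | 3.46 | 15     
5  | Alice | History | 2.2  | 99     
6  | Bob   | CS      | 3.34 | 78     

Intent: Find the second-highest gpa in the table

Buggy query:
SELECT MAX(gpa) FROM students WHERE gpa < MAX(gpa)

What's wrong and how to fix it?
Bug: The inner MAX is an aggregate inside WHERE, which is not allowed

Fix: Put the inner MAX in a scalar subquery

Corrected query:
SELECT MAX(gpa) FROM students WHERE gpa < (SELECT MAX(gpa) FROM students)

Result:
MAX(gpa)
--------
3.46    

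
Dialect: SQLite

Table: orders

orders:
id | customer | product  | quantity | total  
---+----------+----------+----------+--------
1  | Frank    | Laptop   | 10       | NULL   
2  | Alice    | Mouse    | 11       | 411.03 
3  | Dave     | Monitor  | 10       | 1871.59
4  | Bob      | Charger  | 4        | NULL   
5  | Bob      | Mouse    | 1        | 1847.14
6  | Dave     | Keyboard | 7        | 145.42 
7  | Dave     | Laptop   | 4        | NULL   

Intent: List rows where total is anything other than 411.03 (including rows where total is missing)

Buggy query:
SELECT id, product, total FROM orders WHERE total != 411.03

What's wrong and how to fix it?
Bug: Inequality against NULL is unknown, not true; rows with NULL are dropped

Fix: Add an explicit OR total IS NULL to include the missing-value rows

Corrected query:
SELECT id, product, total FROM orders WHERE total != 411.03 OR total IS NULL

Result:
id | product  | total  
---+----------+--------
1  | Laptop   | NULL   
3  | Monitor  | 1871.59
4  | Charger  | NULL   
5  | Mouse    | 1847.14
6  | Keyboard | 145.42 
7  | Laptop   | NULL   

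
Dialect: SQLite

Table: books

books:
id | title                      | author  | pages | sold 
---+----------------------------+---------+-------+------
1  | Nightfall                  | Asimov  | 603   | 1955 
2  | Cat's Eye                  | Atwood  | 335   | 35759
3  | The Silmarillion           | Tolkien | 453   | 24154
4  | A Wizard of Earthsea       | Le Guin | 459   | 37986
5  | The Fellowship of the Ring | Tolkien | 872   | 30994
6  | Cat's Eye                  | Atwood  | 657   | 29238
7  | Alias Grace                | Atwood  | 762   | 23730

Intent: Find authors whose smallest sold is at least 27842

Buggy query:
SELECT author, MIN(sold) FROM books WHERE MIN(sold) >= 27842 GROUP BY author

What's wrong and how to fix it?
Bug: MIN() in WHERE is a misuse of aggregate

Fix: Replace WHERE with HAVING after the GROUP BY

Corrected query:
SELECT author, MIN(sold) FROM books GROUP BY author HAVING MIN(sold) >= 27842

Result:
author  | MIN(sold)
--------+----------
Le Guin | 37986    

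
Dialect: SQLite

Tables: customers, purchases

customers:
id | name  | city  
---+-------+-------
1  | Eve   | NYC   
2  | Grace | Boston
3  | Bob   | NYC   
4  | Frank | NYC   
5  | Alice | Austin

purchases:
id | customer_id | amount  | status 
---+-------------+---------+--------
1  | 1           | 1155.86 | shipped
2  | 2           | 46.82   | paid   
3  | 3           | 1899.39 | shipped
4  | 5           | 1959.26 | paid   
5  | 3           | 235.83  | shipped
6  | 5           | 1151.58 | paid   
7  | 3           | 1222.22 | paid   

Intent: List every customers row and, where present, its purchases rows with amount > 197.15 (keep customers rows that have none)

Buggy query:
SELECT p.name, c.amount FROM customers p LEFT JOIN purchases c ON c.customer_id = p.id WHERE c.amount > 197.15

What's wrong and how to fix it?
Bug: Filtering c.amount in WHERE discards the NULL rows produced by LEFT JOIN, turning it into an inner join

Fix: Move the right-table condition into the ON clause so unmatched parents are kept

Corrected query:
SELECT p.name, c.amount FROM customers p LEFT JOIN purchases c ON c.customer_id = p.id AND c.amount > 197.15

Result:
name  | amount 
------+--------
Eve   | 1155.86
Grace | NULL   
Bob   | 235.83 
Bob   | 1222.22
Bob   | 1899.39
Frank | NULL   
Alice | 1151.58
Alice | 1959.26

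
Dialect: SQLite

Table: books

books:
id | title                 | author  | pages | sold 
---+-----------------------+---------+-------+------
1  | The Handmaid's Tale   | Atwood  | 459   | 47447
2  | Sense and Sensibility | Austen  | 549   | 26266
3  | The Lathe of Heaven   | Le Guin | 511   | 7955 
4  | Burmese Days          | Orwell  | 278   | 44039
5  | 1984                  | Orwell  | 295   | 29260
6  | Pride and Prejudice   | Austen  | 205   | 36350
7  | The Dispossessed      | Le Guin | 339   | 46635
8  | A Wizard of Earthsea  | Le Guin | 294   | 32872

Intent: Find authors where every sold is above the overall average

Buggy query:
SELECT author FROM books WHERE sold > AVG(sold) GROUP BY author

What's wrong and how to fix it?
Bug: WHERE evaluates per row before aggregation, so AVG() is unavailable

Fix: Use a subquery for AVG and a HAVING MIN(...) filter so the condition holds for every row in the group

Corrected query:
SELECT author FROM books GROUP BY author HAVING MIN(sold) > (SELECT AVG(sold) FROM books)

Result:
author
------
Atwood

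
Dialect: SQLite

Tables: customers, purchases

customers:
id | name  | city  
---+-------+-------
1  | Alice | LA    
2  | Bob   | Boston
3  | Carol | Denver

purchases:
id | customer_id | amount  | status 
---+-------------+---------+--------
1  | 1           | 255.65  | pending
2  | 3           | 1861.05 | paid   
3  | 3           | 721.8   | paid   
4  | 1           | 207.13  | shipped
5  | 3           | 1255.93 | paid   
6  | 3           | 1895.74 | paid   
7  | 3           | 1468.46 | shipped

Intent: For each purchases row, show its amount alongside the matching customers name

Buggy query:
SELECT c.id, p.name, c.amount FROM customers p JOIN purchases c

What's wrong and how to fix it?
Bug: Missing join condition: each purchases row is matched to all customers rows instead of just its own

Fix: Add ON c.customer_id = p.id to the JOIN

Corrected query:
SELECT c.id, p.name, c.amount FROM customers p JOIN purchases c ON c.customer_id = p.id

Result:
id | name  | amount 
---+-------+--------
1  | Alice | 255.65 
2  | Carol | 1861.05
3  | Carol | 721.8  
4  | Alice | 207.13 
5  | Carol | 1255.93
6  | Carol | 1895.74
7  | Carol | 1468.46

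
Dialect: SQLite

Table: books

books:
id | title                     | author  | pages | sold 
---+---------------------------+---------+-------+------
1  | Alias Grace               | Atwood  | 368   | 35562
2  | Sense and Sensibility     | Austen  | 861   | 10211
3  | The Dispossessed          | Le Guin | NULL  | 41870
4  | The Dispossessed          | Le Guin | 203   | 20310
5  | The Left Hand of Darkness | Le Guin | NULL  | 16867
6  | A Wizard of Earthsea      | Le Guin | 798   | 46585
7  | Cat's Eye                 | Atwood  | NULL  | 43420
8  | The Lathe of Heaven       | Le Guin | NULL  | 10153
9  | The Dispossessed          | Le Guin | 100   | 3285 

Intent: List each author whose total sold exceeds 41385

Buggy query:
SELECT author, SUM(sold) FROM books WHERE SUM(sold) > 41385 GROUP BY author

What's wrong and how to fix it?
Bug: Aggregate functions cannot appear in a WHERE clause

Fix: Use HAVING (which filters groups after aggregation) instead of WHERE

Corrected query:
SELECT author, SUM(sold) FROM books GROUP BY author HAVING SUM(sold) > 41385

Result:
author  | SUM(sold)
--------+----------
Atwood  | 78982    
Le Guin | 139070   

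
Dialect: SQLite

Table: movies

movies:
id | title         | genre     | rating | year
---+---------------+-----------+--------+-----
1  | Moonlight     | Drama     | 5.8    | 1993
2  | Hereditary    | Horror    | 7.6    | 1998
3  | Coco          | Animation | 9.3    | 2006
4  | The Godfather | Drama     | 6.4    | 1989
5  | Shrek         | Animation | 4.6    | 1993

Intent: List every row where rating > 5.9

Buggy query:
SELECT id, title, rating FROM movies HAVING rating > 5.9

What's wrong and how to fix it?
Bug: This is a non-aggregate query (no GROUP BY, no aggregates), so in SQLite the HAVING clause is invalid here; a row-level condition belongs in WHERE

Fix: Replace HAVING with WHERE since the condition applies to individual rows

Corrected query:
SELECT id, title, rating FROM movies WHERE rating > 5.9

Result:
id | title         | rating
---+---------------+-------
2  | Hereditary    | 7.6   
3  | Coco          | 9.3   
4  | The Godfather | 6.4   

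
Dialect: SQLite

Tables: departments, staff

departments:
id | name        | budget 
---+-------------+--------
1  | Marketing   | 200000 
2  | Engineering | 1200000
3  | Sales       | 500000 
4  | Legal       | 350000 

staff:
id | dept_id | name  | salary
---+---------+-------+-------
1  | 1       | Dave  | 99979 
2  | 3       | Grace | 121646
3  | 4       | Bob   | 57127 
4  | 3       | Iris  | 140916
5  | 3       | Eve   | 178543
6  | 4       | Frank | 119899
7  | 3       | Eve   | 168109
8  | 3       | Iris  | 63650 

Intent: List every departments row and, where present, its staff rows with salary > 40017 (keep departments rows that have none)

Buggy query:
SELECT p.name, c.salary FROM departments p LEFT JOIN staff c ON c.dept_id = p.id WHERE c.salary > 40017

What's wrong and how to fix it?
Bug: A WHERE condition on the right-hand table after LEFT JOIN drops unmatched parents

Fix: Move the right-table condition into the ON clause so unmatched parents are kept

Corrected query:
SELECT p.name, c.salary FROM departments p LEFT JOIN staff c ON c.dept_id = p.id AND c.salary > 40017

Result:
name        | salary
------------+-------
Marketing   | 99979 
Engineering | NULL  
Sales       | 63650 
Sales       | 121646
Sales       | 140916
Sales       | 168109
Sales       | 178543
Legal       | 57127 
Legal       | 119899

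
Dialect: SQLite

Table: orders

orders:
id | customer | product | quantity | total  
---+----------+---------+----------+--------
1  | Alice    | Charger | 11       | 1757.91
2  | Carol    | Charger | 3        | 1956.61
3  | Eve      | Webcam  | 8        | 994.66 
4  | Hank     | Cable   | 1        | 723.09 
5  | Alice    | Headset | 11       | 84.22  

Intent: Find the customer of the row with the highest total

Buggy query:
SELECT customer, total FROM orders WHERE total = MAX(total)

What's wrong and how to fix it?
Bug: WHERE is evaluated per row; an aggregate over the whole table isn't defined there

Fix: Use a subquery: WHERE total = (SELECT MAX(total) FROM orders)

Corrected query:
SELECT customer, total FROM orders WHERE total = (SELECT MAX(total) FROM orders)

Result:
customer | total  
---------+--------
Carol    | 1956.61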